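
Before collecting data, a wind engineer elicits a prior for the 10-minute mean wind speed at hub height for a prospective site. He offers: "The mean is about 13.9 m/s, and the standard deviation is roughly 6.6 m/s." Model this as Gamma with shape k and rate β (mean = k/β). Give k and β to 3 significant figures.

k ≈ 4.44, β ≈ 0.319

For Gamma(k, rate β): mean = k/β, variance = k/β², so CV = 1/√k.
CV = SD/mean = 6.6/13.9 = 0.4748, hence k = 1/CV² = 4.44.
Then β = k/mean = 4.44/13.9 = 0.319.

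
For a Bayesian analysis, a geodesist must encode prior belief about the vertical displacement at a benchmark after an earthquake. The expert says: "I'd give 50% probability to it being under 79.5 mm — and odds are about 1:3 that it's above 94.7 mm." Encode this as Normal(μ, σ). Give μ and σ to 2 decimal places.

μ = 79.50, σ = 22.54

The p-quantile of Normal(μ,σ) is μ + z_p·σ, with z_{0.5} = 0 and z_{0.75} = 0.6745.
Eliminate σ: μ = (z₂·x₁ − z₁·x₂)/(z₂ − z₁) = (0.6745·79.5 − (0)·94.7)/0.6745 = 79.50.
Then σ = (x₂ − x₁)/(z₂ − z₁) = (94.7 − 79.5)/0.6745 = 22.54.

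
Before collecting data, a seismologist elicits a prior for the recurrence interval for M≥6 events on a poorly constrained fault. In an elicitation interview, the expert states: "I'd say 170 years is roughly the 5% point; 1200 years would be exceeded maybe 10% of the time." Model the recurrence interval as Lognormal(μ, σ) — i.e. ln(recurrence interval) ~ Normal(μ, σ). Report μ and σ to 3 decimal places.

If T ~ Lognormal(μ,σ) then ln T ~ Normal(μ,σ), so the p-quantile of ln T is μ + z_p·σ.
ln(170) = 5.136 and ln(1200) = 7.09; z_{0.05} = -1.645, z_{0.9} = 1.282.
σ = (7.09 − 5.136)/(1.282 − (-1.645)) = 0.668.
μ = 5.136 − (-1.645)·0.668 = 6.234.

μ ≈ 6.234, σ ≈ 0.668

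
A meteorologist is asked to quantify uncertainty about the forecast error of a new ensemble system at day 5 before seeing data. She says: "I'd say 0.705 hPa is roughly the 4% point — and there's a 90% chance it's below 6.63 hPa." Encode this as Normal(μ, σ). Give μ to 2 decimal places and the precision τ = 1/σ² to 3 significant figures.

For Normal(μ,σ), the p-quantile is μ + z_p·σ. Here z_{0.04} = -1.751, z_{0.9} = 1.282.
So 0.705 = μ − 1.751σ and 6.63 = μ + 1.282σ.
Subtracting: σ = (6.63 − 0.705)/(1.282 − (-1.751)) = 1.95.
Then μ = 0.705 − (-1.751)·1.95 = 4.13.
Precision τ = 1/σ² = 1/1.954² = 0.262.

μ = 4.13, τ = 0.262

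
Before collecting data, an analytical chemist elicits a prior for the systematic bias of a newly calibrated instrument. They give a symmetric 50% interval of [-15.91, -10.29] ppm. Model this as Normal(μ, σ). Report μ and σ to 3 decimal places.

A symmetric 50% interval runs μ ± z·σ with z = 0.6745.
Half-width = 2.81, so σ = 2.81/0.6745 = 4.166.
μ is the interval midpoint, -13.100.

μ = -13.100, σ = 4.166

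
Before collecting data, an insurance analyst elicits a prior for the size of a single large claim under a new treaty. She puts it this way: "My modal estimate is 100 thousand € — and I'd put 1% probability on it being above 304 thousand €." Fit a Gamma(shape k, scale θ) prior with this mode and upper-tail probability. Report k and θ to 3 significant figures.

k ≈ 4.63, θ ≈ 27.5

Gamma(k,θ) with k>1 has mode (k−1)θ, so θ = 100/(k−1).
Need P(X < 304) = 0.99 with θ tied to k this way. Start at k = 2, θ = 100: P(X<304) ≈ 0.807.
Too low — raise k to concentrate. Iterating converges to k ≈ 4.63.
Then θ = 100/(4.63−1) ≈ 27.5.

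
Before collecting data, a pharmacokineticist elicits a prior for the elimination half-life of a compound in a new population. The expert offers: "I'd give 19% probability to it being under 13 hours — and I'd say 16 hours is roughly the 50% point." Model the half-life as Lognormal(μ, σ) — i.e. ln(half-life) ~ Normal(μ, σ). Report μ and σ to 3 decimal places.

If T ~ Lognormal(μ,σ) then ln T ~ Normal(μ,σ), so the p-quantile of ln T is μ + z_p·σ.
ln(13) = 2.565 and ln(16) = 2.773; z_{0.19} = -0.8779, z_{0.5} = 0.
σ = (2.773 − 2.565)/(0 − (-0.8779)) = 0.237.
μ = 2.565 − (-0.8779)·0.237 = 2.773.

μ ≈ 2.773, σ ≈ 0.237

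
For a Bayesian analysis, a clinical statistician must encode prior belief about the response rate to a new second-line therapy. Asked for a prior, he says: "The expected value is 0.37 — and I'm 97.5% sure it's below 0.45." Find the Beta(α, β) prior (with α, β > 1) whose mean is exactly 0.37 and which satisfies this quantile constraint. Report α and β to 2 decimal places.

α ≈ 53.50, β ≈ 91.09

With mean 0.37 fixed, write α = 0.37s, β = 0.63s where s = α+β.
Need P(θ < 0.45) = 0.975 under Beta(0.37s, 0.63s). Normal approximation: (q−m)/√(m(1−m)/s) ≈ z_{0.975} = 1.96, so s ≈ 0.37·0.63·(1.96)²/(0.45−0.37)² = 139.9.
At s = 139.9: P(θ<0.45) ≈ 0.973. Adjusting to match 0.975 gives s ≈ 144.59.
So α = 0.37·144.59 ≈ 53.50, β = 0.63·144.59 ≈ 91.09.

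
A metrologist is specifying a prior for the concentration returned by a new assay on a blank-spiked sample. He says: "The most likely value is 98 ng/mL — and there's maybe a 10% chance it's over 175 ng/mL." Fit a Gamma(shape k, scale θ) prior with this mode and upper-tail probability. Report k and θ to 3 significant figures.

Gamma(k,θ) with k>1 has mode (k−1)θ, so θ = 98/(k−1).
Need P(X < 175) = 0.9 with θ tied to k this way. Start at k = 2, θ = 98: P(X<175) ≈ 0.533.
Too low — raise k to concentrate. Iterating converges to k ≈ 6.66.
Then θ = 98/(6.66−1) ≈ 17.3.

k ≈ 6.66, θ ≈ 17.3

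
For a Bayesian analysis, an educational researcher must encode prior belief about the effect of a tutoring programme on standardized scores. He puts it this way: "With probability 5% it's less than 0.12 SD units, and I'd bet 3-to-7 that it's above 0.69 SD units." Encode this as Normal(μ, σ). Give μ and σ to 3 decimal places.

μ = 0.552, σ = 0.263

For Normal(μ,σ), the p-quantile is μ + z_p·σ. Here z_{0.05} = -1.645, z_{0.7} = 0.5244.
So 0.12 = μ − 1.645σ and 0.69 = μ + 0.5244σ.
Subtracting: σ = (0.69 − 0.12)/(0.5244 − (-1.645)) = 0.263.
Then μ = 0.12 − (-1.645)·0.263 = 0.552.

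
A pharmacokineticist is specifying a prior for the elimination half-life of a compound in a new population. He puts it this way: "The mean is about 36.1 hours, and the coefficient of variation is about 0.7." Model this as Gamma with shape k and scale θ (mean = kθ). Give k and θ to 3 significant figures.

k ≈ 2.04, θ ≈ 17.7

For Gamma(k, scale θ): mean = kθ, variance = kθ², so CV = 1/√k.
CV = 0.7, hence k = 1/CV² = 2.04.
Then θ = mean/k = 36.1/2.04 = 17.7.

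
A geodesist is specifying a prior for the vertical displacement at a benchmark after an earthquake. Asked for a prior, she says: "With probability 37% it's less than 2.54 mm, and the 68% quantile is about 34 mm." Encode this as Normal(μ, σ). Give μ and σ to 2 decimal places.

μ = 15.60, σ = 39.35

For Normal(μ,σ), the p-quantile is μ + z_p·σ. Here z_{0.37} = -0.3319, z_{0.68} = 0.4677.
So 2.54 = μ − 0.3319σ and 34 = μ + 0.4677σ.
Subtracting: σ = (34 − 2.54)/(0.4677 − (-0.3319)) = 39.35.
Then μ = 2.54 − (-0.3319)·39.35 = 15.60.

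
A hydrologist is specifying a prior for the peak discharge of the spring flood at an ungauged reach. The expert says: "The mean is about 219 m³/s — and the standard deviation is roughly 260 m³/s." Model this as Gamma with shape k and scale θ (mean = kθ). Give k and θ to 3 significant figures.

k ≈ 0.709, θ ≈ 309

For Gamma(k, scale θ): mean = kθ, variance = kθ², so CV = 1/√k.
CV = SD/mean = 260/219 = 1.187, hence k = 1/CV² = 0.709.
Then θ = mean/k = 219/0.709 = 309.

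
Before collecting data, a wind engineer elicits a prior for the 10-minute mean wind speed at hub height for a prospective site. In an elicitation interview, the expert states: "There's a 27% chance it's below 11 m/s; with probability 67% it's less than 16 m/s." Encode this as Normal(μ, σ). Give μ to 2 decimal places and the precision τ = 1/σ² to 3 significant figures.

For Normal(μ,σ), the p-quantile is μ + z_p·σ. Here z_{0.27} = -0.6128, z_{0.67} = 0.4399.
So 11 = μ − 0.6128σ and 16 = μ + 0.4399σ.
Subtracting: σ = (16 − 11)/(0.4399 − (-0.6128)) = 4.75.
Then μ = 11 − (-0.6128)·4.75 = 13.91.
Precision τ = 1/σ² = 1/4.75² = 0.0443.

μ = 13.91, τ = 0.0443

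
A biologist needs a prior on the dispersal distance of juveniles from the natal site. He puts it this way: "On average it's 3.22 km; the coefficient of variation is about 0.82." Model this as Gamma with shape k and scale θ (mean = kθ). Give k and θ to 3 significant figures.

k ≈ 1.49, θ ≈ 2.17

For Gamma(k, scale θ): mean = kθ, variance = kθ², so CV = 1/√k.
CV = 0.82, hence k = 1/CV² = 1.49.
Then θ = mean/k = 3.22/1.49 = 2.17.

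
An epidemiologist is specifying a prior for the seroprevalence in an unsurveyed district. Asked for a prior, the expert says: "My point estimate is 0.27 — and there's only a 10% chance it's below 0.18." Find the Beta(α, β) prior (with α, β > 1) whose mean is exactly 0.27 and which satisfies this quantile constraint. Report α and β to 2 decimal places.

α ≈ 9.98, β ≈ 26.98

With mean 0.27 fixed, write α = 0.27s, β = 0.73s where s = α+β.
Need P(θ < 0.18) = 0.1 under Beta(0.27s, 0.73s). Normal approximation: (q−m)/√(m(1−m)/s) ≈ z_{0.1} = -1.28, so s ≈ 0.27·0.73·(-1.28)²/(0.18−0.27)² = 40.0.
At s = 40.0: P(θ<0.18) ≈ 0.090. Adjusting to match 0.1 gives s ≈ 36.95.
So α = 0.27·36.95 ≈ 9.98, β = 0.73·36.95 ≈ 26.98.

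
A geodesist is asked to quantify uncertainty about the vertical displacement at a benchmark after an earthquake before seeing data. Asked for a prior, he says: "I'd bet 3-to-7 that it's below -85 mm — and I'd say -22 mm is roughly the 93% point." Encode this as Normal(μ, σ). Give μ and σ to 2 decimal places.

μ = -68.48, σ = 31.50

The p-quantile of Normal(μ,σ) is μ + z_p·σ, with z_{0.3} = -0.5244 and z_{0.93} = 1.476.
Eliminate σ: μ = (z₂·x₁ − z₁·x₂)/(z₂ − z₁) = (1.476·-85 − (-0.5244)·-22)/2 = -68.48.
Then σ = (x₂ − x₁)/(z₂ − z₁) = (-22 − -85)/2 = 31.50.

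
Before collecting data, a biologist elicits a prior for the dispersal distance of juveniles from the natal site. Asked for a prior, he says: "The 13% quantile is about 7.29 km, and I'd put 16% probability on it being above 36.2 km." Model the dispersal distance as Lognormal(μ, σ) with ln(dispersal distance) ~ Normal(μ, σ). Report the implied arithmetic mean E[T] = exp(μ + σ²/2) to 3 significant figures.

E[T] ≈ 22.7 km

If T ~ Lognormal(μ,σ) then ln T ~ Normal(μ,σ), so the p-quantile of ln T is μ + z_p·σ.
ln(7.29) = 1.987 and ln(36.2) = 3.589; z_{0.13} = -1.126, z_{0.84} = 0.9945.
σ = (3.589 − 1.987)/(0.9945 − (-1.126)) = 0.756.
μ = 1.987 − (-1.126)·0.756 = 2.838.
E[T] = exp(μ + σ²/2) = exp(2.838 + 0.2855) = 22.7 km.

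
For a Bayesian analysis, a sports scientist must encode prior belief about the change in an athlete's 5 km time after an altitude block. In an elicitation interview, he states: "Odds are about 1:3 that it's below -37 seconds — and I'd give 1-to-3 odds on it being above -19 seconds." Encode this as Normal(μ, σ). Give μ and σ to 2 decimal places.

For Normal(μ,σ), the p-quantile is μ + z_p·σ. Here z_{0.25} = -0.6745, z_{0.75} = 0.6745.
So -37 = μ − 0.6745σ and -19 = μ + 0.6745σ.
Subtracting: σ = (-19 − -37)/(0.6745 − (-0.6745)) = 13.34.
Then μ = -37 − (-0.6745)·13.34 = -28.00.

μ = -28.00, σ = 13.34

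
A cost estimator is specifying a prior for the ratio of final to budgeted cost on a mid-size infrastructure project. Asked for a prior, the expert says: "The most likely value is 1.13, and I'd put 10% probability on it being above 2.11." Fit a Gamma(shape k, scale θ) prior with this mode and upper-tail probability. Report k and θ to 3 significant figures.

Gamma(k,θ) with k>1 has mode (k−1)θ, so θ = 1.13/(k−1).
Need P(X < 2.11) = 0.9 with θ tied to k this way. Start at k = 2, θ = 1.13: P(X<2.11) ≈ 0.557.
Too low — raise k to concentrate. Iterating converges to k ≈ 5.9.
Then θ = 1.13/(5.9−1) ≈ 0.231.

k ≈ 5.9, θ ≈ 0.231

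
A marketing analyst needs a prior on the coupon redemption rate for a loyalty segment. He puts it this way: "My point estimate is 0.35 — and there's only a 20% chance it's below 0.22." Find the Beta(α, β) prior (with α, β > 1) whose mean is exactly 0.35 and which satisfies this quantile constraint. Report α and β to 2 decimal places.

α ≈ 3.46, β ≈ 6.43

With mean 0.35 fixed, write α = 0.35s, β = 0.65s where s = α+β.
Need P(θ < 0.22) = 0.2 under Beta(0.35s, 0.65s). Normal approximation: (q−m)/√(m(1−m)/s) ≈ z_{0.2} = -0.842, so s ≈ 0.35·0.65·(-0.842)²/(0.22−0.35)² = 9.5.
At s = 9.5: P(θ<0.22) ≈ 0.205. Adjusting to match 0.2 gives s ≈ 9.89.
So α = 0.35·9.89 ≈ 3.46, β = 0.65·9.89 ≈ 6.43.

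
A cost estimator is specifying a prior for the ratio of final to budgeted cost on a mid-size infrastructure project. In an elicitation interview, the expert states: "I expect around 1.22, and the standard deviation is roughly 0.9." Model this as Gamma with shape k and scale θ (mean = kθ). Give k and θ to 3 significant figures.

For Gamma(k, scale θ): mean = kθ, variance = kθ², so CV = 1/√k.
CV = SD/mean = 0.9/1.22 = 0.7377, hence k = 1/CV² = 1.84.
Then θ = mean/k = 1.22/1.84 = 0.664.

k ≈ 1.84, θ ≈ 0.664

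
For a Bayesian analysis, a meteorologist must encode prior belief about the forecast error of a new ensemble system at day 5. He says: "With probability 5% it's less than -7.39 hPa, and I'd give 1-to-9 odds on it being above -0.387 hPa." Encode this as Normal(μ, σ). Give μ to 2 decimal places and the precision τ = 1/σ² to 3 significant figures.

μ = -3.45, τ = 0.175

The p-quantile of Normal(μ,σ) is μ + z_p·σ, with z_{0.05} = -1.645 and z_{0.9} = 1.282.
Eliminate σ: μ = (z₂·x₁ − z₁·x₂)/(z₂ − z₁) = (1.282·-7.39 − (-1.645)·-0.387)/2.926 = -3.45.
Then σ = (x₂ − x₁)/(z₂ − z₁) = (-0.387 − -7.39)/2.926 = 2.39.
Precision τ = 1/σ² = 1/2.393² = 0.175.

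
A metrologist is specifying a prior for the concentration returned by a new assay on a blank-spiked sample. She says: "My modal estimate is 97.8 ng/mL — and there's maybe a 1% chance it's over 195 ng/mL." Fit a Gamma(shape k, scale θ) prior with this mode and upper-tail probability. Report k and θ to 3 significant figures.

k ≈ 11.3, θ ≈ 9.48

Gamma(k,θ) with k>1 has mode (k−1)θ, so θ = 97.8/(k−1).
Need P(X < 195) = 0.99 with θ tied to k this way. Start at k = 2, θ = 97.8: P(X<195) ≈ 0.592.
Too low — raise k to concentrate. Iterating converges to k ≈ 11.3.
Then θ = 97.8/(11.3−1) ≈ 9.48.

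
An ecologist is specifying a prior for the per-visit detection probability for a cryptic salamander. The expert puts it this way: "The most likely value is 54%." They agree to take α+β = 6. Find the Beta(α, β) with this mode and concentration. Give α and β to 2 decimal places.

α = 3.16, β = 2.84

For α,β > 1 the Beta mode is (α−1)/(α+β−2). With α+β = 6, the mode is (α−1)/4.
Set (α−1)/4 = 0.54 → α = 1 + 0.54·4 = 3.16.
β = 6 − α = 2.84.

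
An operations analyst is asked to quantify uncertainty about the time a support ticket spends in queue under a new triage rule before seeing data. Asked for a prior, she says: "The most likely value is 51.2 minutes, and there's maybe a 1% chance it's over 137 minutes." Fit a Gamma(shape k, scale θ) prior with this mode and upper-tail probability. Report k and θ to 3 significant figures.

Gamma(k,θ) with k>1 has mode (k−1)θ, so θ = 51.2/(k−1).
Need P(X < 137) = 0.99 with θ tied to k this way. Start at k = 2, θ = 51.2: P(X<137) ≈ 0.747.
Too low — raise k to concentrate. Iterating converges to k ≈ 5.77.
Then θ = 51.2/(5.77−1) ≈ 10.7.

k ≈ 5.77, θ ≈ 10.7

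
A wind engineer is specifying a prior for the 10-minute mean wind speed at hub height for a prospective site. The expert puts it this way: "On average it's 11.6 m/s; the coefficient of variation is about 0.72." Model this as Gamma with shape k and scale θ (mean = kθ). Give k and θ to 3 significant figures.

k ≈ 1.93, θ ≈ 6.01

For Gamma(k, scale θ): mean = kθ, variance = kθ², so CV = 1/√k.
CV = 0.72, hence k = 1/CV² = 1.93.
Then θ = mean/k = 11.6/1.93 = 6.01.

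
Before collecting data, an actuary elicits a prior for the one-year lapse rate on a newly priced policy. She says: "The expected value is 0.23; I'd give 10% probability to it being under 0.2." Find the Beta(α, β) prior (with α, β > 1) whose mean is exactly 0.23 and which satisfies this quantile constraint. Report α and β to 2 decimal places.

α ≈ 72.35, β ≈ 242.21

With mean 0.23 fixed, write α = 0.23s, β = 0.77s where s = α+β.
Need P(θ < 0.2) = 0.1 under Beta(0.23s, 0.77s). Normal approximation: (q−m)/√(m(1−m)/s) ≈ z_{0.1} = -1.28, so s ≈ 0.23·0.77·(-1.28)²/(0.2−0.23)² = 323.2.
At s = 323.2: P(θ<0.2) ≈ 0.097. Adjusting to match 0.1 gives s ≈ 314.56.
So α = 0.23·314.56 ≈ 72.35, β = 0.77·314.56 ≈ 242.21.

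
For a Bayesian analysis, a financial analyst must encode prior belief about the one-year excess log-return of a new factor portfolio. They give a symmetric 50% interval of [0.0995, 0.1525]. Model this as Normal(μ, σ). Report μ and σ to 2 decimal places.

A symmetric 50% interval runs μ ± z·σ with z = 0.6745.
Half-width = 0.0265, so σ = 0.0265/0.6745 = 0.04.
μ is the interval midpoint, 0.13.

μ = 0.13, σ = 0.04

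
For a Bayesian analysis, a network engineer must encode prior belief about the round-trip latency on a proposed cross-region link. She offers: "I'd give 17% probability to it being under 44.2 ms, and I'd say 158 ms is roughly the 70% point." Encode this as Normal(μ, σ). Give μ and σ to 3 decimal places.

For Normal(μ,σ), the p-quantile is μ + z_p·σ. Here z_{0.17} = -0.9542, z_{0.7} = 0.5244.
So 44.2 = μ − 0.9542σ and 158 = μ + 0.5244σ.
Subtracting: σ = (158 − 44.2)/(0.5244 − (-0.9542)) = 76.966.
Then μ = 44.2 − (-0.9542)·76.966 = 117.639.

μ = 117.639, σ = 76.966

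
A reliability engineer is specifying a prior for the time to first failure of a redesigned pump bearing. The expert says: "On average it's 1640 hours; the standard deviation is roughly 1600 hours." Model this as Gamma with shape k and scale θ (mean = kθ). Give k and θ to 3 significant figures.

k ≈ 1.05, θ ≈ 1560

For Gamma(k, scale θ): mean = kθ, variance = kθ², so CV = 1/√k.
CV = SD/mean = 1600/1640 = 0.9756, hence k = 1/CV² = 1.05.
Then θ = mean/k = 1640/1.05 = 1560.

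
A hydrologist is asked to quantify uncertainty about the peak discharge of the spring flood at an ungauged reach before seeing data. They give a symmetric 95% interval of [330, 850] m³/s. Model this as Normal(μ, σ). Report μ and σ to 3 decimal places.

μ = 590.000, σ = 132.655

A symmetric 95% interval runs μ ± z·σ with z = 1.96.
Half-width = 260, so σ = 260/1.96 = 132.655.
μ is the interval midpoint, 590.000.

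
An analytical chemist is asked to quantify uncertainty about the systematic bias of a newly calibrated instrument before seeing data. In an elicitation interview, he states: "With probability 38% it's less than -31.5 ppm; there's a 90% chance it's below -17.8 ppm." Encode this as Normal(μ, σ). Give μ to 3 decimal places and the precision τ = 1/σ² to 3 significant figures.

μ = -28.863, τ = 0.0134

The p-quantile of Normal(μ,σ) is μ + z_p·σ, with z_{0.38} = -0.3055 and z_{0.9} = 1.282.
Eliminate σ: μ = (z₂·x₁ − z₁·x₂)/(z₂ − z₁) = (1.282·-31.5 − (-0.3055)·-17.8)/1.587 = -28.863.
Then σ = (x₂ − x₁)/(z₂ − z₁) = (-17.8 − -31.5)/1.587 = 8.632.
Precision τ = 1/σ² = 1/8.632² = 0.0134.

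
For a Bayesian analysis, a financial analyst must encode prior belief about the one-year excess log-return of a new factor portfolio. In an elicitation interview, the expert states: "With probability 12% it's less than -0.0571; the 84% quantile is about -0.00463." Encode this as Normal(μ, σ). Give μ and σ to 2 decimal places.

μ = -0.03, σ = 0.02

The p-quantile of Normal(μ,σ) is μ + z_p·σ, with z_{0.12} = -1.175 and z_{0.84} = 0.9945.
Eliminate σ: μ = (z₂·x₁ − z₁·x₂)/(z₂ − z₁) = (0.9945·-0.0571 − (-1.175)·-0.00463)/2.169 = -0.03.
Then σ = (x₂ − x₁)/(z₂ − z₁) = (-0.00463 − -0.0571)/2.169 = 0.02.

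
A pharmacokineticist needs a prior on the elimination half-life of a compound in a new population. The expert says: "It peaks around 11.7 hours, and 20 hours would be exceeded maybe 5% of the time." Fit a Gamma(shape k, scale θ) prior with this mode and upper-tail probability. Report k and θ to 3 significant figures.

Gamma(k,θ) with k>1 has mode (k−1)θ, so θ = 11.7/(k−1).
Need P(X < 20) = 0.95 with θ tied to k this way. Start at k = 2, θ = 11.7: P(X<20) ≈ 0.510.
Too low — raise k to concentrate. Iterating converges to k ≈ 10.7.
Then θ = 11.7/(10.7−1) ≈ 1.2.

k ≈ 10.7, θ ≈ 1.2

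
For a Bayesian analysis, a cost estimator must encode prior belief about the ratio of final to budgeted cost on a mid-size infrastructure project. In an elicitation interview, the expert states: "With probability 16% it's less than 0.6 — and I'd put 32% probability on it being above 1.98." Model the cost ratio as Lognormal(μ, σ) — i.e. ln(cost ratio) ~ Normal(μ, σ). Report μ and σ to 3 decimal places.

μ ≈ 0.301, σ ≈ 0.817

If T ~ Lognormal(μ,σ) then ln T ~ Normal(μ,σ), so the p-quantile of ln T is μ + z_p·σ.
ln(0.6) = -0.5108 and ln(1.98) = 0.6831; z_{0.16} = -0.9945, z_{0.68} = 0.4677.
σ = (0.6831 − -0.5108)/(0.4677 − (-0.9945)) = 0.817.
μ = -0.5108 − (-0.9945)·0.817 = 0.301.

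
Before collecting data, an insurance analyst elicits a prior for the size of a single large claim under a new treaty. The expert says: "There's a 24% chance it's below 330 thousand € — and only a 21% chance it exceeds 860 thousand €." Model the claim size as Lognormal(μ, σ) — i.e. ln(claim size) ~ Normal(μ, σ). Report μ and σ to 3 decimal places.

μ ≈ 6.246, σ ≈ 0.633

If T ~ Lognormal(μ,σ) then ln T ~ Normal(μ,σ), so the p-quantile of ln T is μ + z_p·σ.
ln(330) = 5.799 and ln(860) = 6.757; z_{0.24} = -0.7063, z_{0.79} = 0.8064.
σ = (6.757 − 5.799)/(0.8064 − (-0.7063)) = 0.633.
μ = 5.799 − (-0.7063)·0.633 = 6.246.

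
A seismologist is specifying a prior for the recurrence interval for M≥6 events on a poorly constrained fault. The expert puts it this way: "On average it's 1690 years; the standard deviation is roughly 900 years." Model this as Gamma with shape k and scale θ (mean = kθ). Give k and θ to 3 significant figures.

For Gamma(k, scale θ): mean = kθ, variance = kθ², so CV = 1/√k.
CV = SD/mean = 900/1690 = 0.5325, hence k = 1/CV² = 3.53.
Then θ = mean/k = 1690/3.53 = 479.

k ≈ 3.53, θ ≈ 479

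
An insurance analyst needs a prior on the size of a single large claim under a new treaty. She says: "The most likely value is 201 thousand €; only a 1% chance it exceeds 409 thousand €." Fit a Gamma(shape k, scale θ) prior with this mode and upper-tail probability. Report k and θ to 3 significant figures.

Gamma(k,θ) with k>1 has mode (k−1)θ, so θ = 201/(k−1).
Need P(X < 409) = 0.99 with θ tied to k this way. Start at k = 2, θ = 201: P(X<409) ≈ 0.603.
Too low — raise k to concentrate. Iterating converges to k ≈ 10.7.
Then θ = 201/(10.7−1) ≈ 20.7.

k ≈ 10.7, θ ≈ 20.7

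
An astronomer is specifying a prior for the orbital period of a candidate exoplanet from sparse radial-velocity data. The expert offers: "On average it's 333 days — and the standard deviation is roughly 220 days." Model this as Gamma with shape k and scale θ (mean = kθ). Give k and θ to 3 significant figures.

For Gamma(k, scale θ): mean = kθ, variance = kθ², so CV = 1/√k.
CV = SD/mean = 220/333 = 0.6607, hence k = 1/CV² = 2.29.
Then θ = mean/k = 333/2.29 = 145.

k ≈ 2.29, θ ≈ 145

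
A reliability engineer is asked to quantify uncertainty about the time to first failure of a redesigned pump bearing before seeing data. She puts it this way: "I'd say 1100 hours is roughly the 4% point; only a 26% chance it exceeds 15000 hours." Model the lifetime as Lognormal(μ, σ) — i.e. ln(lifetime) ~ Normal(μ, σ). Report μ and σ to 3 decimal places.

μ ≈ 8.914, σ ≈ 1.091

If T ~ Lognormal(μ,σ) then ln T ~ Normal(μ,σ), so the p-quantile of ln T is μ + z_p·σ.
ln(1100) = 7.003 and ln(15000) = 9.616; z_{0.04} = -1.751, z_{0.74} = 0.6433.
σ = (9.616 − 7.003)/(0.6433 − (-1.751)) = 1.091.
μ = 7.003 − (-1.751)·1.091 = 8.914.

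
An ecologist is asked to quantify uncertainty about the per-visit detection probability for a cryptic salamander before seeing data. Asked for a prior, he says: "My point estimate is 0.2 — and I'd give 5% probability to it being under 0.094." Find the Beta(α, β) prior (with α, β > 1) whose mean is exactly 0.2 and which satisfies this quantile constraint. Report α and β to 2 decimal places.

α ≈ 5.98, β ≈ 23.92

With mean 0.2 fixed, write α = 0.2s, β = 0.8s where s = α+β.
Need P(θ < 0.094) = 0.05 under Beta(0.2s, 0.8s). Normal approximation: (q−m)/√(m(1−m)/s) ≈ z_{0.05} = -1.64, so s ≈ 0.2·0.8·(-1.64)²/(0.094−0.2)² = 38.5.
At s = 38.5: P(θ<0.094) ≈ 0.029. Adjusting to match 0.05 gives s ≈ 29.90.
So α = 0.2·29.90 ≈ 5.98, β = 0.8·29.90 ≈ 23.92.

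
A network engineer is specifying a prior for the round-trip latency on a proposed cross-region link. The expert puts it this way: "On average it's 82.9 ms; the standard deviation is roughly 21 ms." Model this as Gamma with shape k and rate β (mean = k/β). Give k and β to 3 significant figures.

For Gamma(k, rate β): mean = k/β, variance = k/β², so CV = 1/√k.
CV = SD/mean = 21/82.9 = 0.2533, hence k = 1/CV² = 15.6.
Then β = k/mean = 15.6/82.9 = 0.188.

k ≈ 15.6, β ≈ 0.188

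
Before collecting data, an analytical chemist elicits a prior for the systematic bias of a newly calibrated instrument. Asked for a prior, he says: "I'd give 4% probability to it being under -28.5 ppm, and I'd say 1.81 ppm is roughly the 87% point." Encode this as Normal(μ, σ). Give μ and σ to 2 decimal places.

μ = -10.06, σ = 10.53

For Normal(μ,σ), the p-quantile is μ + z_p·σ. Here z_{0.04} = -1.751, z_{0.87} = 1.126.
So -28.5 = μ − 1.751σ and 1.81 = μ + 1.126σ.
Subtracting: σ = (1.81 − -28.5)/(1.126 − (-1.751)) = 10.53.
Then μ = -28.5 − (-1.751)·10.53 = -10.06.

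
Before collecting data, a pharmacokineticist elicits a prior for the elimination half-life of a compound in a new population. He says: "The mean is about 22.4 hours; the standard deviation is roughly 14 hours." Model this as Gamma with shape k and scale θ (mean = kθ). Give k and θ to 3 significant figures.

For Gamma(k, scale θ): mean = kθ, variance = kθ², so CV = 1/√k.
CV = SD/mean = 14/22.4 = 0.625, hence k = 1/CV² = 2.56.
Then θ = mean/k = 22.4/2.56 = 8.75.

k ≈ 2.56, θ ≈ 8.75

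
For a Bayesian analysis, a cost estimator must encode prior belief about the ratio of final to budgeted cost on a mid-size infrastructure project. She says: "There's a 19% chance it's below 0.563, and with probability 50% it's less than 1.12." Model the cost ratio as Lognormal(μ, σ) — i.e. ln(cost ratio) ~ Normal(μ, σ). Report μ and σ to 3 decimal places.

If T ~ Lognormal(μ,σ) then ln T ~ Normal(μ,σ), so the p-quantile of ln T is μ + z_p·σ.
ln(0.563) = -0.5745 and ln(1.12) = 0.1133; z_{0.19} = -0.8779, z_{0.5} = 0.
σ = (0.1133 − -0.5745)/(0 − (-0.8779)) = 0.783.
μ = -0.5745 − (-0.8779)·0.783 = 0.113.

μ ≈ 0.113, σ ≈ 0.783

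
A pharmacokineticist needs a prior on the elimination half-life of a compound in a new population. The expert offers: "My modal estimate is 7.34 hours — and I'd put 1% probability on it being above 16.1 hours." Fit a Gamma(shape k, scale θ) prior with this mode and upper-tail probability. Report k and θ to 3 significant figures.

k ≈ 8.82, θ ≈ 0.939

Gamma(k,θ) with k>1 has mode (k−1)θ, so θ = 7.34/(k−1).
Need P(X < 16.1) = 0.99 with θ tied to k this way. Start at k = 2, θ = 7.34: P(X<16.1) ≈ 0.644.
Too low — raise k to concentrate. Iterating converges to k ≈ 8.82.
Then θ = 7.34/(8.82−1) ≈ 0.939.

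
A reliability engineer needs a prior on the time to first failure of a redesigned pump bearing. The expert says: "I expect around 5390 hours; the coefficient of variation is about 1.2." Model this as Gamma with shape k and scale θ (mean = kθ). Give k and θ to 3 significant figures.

For Gamma(k, scale θ): mean = kθ, variance = kθ², so CV = 1/√k.
CV = 1.2, hence k = 1/CV² = 0.694.
Then θ = mean/k = 5390/0.694 = 7760.

k ≈ 0.694, θ ≈ 7760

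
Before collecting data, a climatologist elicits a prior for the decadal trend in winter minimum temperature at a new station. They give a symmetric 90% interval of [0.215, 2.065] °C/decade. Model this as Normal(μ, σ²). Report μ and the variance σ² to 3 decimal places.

A symmetric 90% interval runs μ ± z·σ with z = 1.645.
Half-width = 0.925, so σ = 0.925/1.645 = 0.5624 and σ² = 0.316.
μ is the interval midpoint, 1.140.

μ = 1.140, σ² = 0.316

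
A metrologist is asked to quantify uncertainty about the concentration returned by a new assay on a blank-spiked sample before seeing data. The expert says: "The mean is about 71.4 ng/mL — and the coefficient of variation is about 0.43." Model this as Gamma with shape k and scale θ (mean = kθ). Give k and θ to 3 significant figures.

For Gamma(k, scale θ): mean = kθ, variance = kθ², so CV = 1/√k.
CV = 0.43, hence k = 1/CV² = 5.41.
Then θ = mean/k = 71.4/5.41 = 13.2.

k ≈ 5.41, θ ≈ 13.2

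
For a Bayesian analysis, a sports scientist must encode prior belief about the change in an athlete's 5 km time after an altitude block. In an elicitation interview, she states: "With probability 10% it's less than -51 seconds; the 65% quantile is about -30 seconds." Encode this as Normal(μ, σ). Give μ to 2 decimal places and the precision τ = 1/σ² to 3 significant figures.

The p-quantile of Normal(μ,σ) is μ + z_p·σ, with z_{0.1} = -1.282 and z_{0.65} = 0.3853.
Eliminate σ: μ = (z₂·x₁ − z₁·x₂)/(z₂ − z₁) = (0.3853·-51 − (-1.282)·-30)/1.667 = -34.85.
Then σ = (x₂ − x₁)/(z₂ − z₁) = (-30 − -51)/1.667 = 12.60.
Precision τ = 1/σ² = 1/12.6² = 0.0063.

μ = -34.85, τ = 0.0063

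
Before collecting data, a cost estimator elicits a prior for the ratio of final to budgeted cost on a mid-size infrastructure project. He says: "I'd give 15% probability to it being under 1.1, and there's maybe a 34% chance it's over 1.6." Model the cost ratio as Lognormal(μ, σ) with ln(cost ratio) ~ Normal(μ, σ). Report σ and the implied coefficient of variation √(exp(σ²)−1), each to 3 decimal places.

σ ≈ 0.259, CV ≈ 0.263

If T ~ Lognormal(μ,σ) then ln T ~ Normal(μ,σ), so the p-quantile of ln T is μ + z_p·σ.
ln(1.1) = 0.09531 and ln(1.6) = 0.47; z_{0.15} = -1.036, z_{0.66} = 0.4125.
σ = (0.47 − 0.09531)/(0.4125 − (-1.036)) = 0.259.
μ = 0.09531 − (-1.036)·0.259 = 0.363.
CV = √(exp(σ²)−1) = √(exp(0.0669)−1) = 0.263.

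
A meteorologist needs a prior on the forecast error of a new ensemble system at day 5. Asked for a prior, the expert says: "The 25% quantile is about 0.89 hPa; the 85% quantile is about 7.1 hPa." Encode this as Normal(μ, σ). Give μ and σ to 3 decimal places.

For Normal(μ,σ), the p-quantile is μ + z_p·σ. Here z_{0.25} = -0.6745, z_{0.85} = 1.036.
So 0.89 = μ − 0.6745σ and 7.1 = μ + 1.036σ.
Subtracting: σ = (7.1 − 0.89)/(1.036 − (-0.6745)) = 3.630.
Then μ = 0.89 − (-0.6745)·3.630 = 3.338.

μ = 3.338, σ = 3.630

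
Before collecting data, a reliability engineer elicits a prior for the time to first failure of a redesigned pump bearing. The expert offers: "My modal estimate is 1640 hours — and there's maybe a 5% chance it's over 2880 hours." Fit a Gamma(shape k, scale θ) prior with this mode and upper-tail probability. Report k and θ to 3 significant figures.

Gamma(k,θ) with k>1 has mode (k−1)θ, so θ = 1640/(k−1).
Need P(X < 2880) = 0.95 with θ tied to k this way. Start at k = 2, θ = 1640: P(X<2880) ≈ 0.524.
Too low — raise k to concentrate. Iterating converges to k ≈ 9.8.
Then θ = 1640/(9.8−1) ≈ 186.

k ≈ 9.8, θ ≈ 186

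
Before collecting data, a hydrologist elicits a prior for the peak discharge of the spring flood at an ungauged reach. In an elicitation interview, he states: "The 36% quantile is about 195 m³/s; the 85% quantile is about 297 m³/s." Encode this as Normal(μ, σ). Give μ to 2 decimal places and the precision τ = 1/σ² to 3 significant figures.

μ = 221.21, τ = 0.000187

For Normal(μ,σ), the p-quantile is μ + z_p·σ. Here z_{0.36} = -0.3585, z_{0.85} = 1.036.
So 195 = μ − 0.3585σ and 297 = μ + 1.036σ.
Subtracting: σ = (297 − 195)/(1.036 − (-0.3585)) = 73.12.
Then μ = 195 − (-0.3585)·73.12 = 221.21.
Precision τ = 1/σ² = 1/73.12² = 0.000187.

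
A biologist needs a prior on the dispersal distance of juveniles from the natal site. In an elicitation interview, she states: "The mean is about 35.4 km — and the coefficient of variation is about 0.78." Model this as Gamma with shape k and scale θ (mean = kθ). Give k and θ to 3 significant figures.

For Gamma(k, scale θ): mean = kθ, variance = kθ², so CV = 1/√k.
CV = 0.78, hence k = 1/CV² = 1.64.
Then θ = mean/k = 35.4/1.64 = 21.5.

k ≈ 1.64, θ ≈ 21.5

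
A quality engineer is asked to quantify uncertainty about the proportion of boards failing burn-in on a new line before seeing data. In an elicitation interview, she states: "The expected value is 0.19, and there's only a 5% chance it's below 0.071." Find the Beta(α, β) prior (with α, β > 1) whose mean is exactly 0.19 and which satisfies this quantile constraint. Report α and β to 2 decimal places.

α ≈ 3.99, β ≈ 16.99

With mean 0.19 fixed, write α = 0.19s, β = 0.81s where s = α+β.
Need P(θ < 0.071) = 0.05 under Beta(0.19s, 0.81s). Normal approximation: (q−m)/√(m(1−m)/s) ≈ z_{0.05} = -1.64, so s ≈ 0.19·0.81·(-1.64)²/(0.071−0.19)² = 29.4.
At s = 29.4: P(θ<0.071) ≈ 0.023. Adjusting to match 0.05 gives s ≈ 20.98.
So α = 0.19·20.98 ≈ 3.99, β = 0.81·20.98 ≈ 16.99.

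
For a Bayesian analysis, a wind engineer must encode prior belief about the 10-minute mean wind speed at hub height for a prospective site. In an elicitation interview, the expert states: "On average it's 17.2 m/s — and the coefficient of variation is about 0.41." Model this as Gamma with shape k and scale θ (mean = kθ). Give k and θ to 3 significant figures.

k ≈ 5.95, θ ≈ 2.89

For Gamma(k, scale θ): mean = kθ, variance = kθ², so CV = 1/√k.
CV = 0.41, hence k = 1/CV² = 5.95.
Then θ = mean/k = 17.2/5.95 = 2.89.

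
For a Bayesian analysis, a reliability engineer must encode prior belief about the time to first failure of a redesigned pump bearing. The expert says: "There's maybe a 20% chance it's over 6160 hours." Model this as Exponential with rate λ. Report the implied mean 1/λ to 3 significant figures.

mean ≈ 3830 hours

P(T > 6160.0) = e^(−λ·6160.0) = 0.2, so λ = −ln(0.2)/6160.0 = 0.000261.
Mean = 1/λ = 3830 hours.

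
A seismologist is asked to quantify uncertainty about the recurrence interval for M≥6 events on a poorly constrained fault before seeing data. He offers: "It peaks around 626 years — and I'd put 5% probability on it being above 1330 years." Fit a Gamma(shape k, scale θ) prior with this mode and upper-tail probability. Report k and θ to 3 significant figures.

k ≈ 5.86, θ ≈ 129

Gamma(k,θ) with k>1 has mode (k−1)θ, so θ = 626/(k−1).
Need P(X < 1330) = 0.95 with θ tied to k this way. Start at k = 2, θ = 626: P(X<1330) ≈ 0.627.
Too low — raise k to concentrate. Iterating converges to k ≈ 5.86.
Then θ = 626/(5.86−1) ≈ 129.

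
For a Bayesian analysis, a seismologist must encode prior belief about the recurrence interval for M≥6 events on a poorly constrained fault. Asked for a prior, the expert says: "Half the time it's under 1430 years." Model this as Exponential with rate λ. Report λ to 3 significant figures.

λ ≈ 0.000485

Exponential median = ln 2 / λ, so λ = ln 2 / 1430.0 = 0.000485.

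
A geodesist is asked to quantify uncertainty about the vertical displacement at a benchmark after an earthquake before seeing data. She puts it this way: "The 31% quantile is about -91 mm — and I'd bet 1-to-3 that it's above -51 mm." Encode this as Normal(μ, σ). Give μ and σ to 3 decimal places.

μ = -74.053, σ = 34.178

The p-quantile of Normal(μ,σ) is μ + z_p·σ, with z_{0.31} = -0.4959 and z_{0.75} = 0.6745.
Eliminate σ: μ = (z₂·x₁ − z₁·x₂)/(z₂ − z₁) = (0.6745·-91 − (-0.4959)·-51)/1.17 = -74.053.
Then σ = (x₂ − x₁)/(z₂ − z₁) = (-51 − -91)/1.17 = 34.178.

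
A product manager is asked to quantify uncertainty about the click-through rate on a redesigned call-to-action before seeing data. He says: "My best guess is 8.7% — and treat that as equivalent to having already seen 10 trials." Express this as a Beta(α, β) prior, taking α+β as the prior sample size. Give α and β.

α = 0.87, β = 9.13

Under the effective-sample-size interpretation, Beta(α, β) has prior mean α/(α+β) and prior sample size α+β.
So α+β = 10 and α/(α+β) = 0.087, giving α = 0.087·10 = 0.87 and β = 10 − 0.87 = 9.13.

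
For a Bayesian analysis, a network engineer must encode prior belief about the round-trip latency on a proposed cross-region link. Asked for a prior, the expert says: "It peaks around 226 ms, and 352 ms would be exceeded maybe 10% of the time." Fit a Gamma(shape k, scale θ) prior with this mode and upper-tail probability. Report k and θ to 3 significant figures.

Gamma(k,θ) with k>1 has mode (k−1)θ, so θ = 226/(k−1).
Need P(X < 352) = 0.9 with θ tied to k this way. Start at k = 2, θ = 226: P(X<352) ≈ 0.461.
Too low — raise k to concentrate. Iterating converges to k ≈ 10.5.
Then θ = 226/(10.5−1) ≈ 23.7.

k ≈ 10.5, θ ≈ 23.7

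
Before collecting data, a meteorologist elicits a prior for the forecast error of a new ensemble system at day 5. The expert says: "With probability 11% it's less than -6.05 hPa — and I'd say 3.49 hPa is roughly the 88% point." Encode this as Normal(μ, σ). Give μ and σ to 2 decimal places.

μ = -1.18, σ = 3.97

The p-quantile of Normal(μ,σ) is μ + z_p·σ, with z_{0.11} = -1.227 and z_{0.88} = 1.175.
Eliminate σ: μ = (z₂·x₁ − z₁·x₂)/(z₂ − z₁) = (1.175·-6.05 − (-1.227)·3.49)/2.402 = -1.18.
Then σ = (x₂ − x₁)/(z₂ − z₁) = (3.49 − -6.05)/2.402 = 3.97.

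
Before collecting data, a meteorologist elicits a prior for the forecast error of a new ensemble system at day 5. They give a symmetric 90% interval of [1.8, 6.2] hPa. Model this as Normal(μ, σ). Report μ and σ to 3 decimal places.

A symmetric 90% interval runs μ ± z·σ with z = 1.645.
Half-width = 2.2, so σ = 2.2/1.645 = 1.338.
μ is the interval midpoint, 4.000.

μ = 4.000, σ = 1.338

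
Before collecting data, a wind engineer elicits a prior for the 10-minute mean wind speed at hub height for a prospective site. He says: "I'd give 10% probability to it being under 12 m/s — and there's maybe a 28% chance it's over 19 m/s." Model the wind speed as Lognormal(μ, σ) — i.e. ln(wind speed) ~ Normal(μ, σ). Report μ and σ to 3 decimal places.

μ ≈ 2.801, σ ≈ 0.246

If T ~ Lognormal(μ,σ) then ln T ~ Normal(μ,σ), so the p-quantile of ln T is μ + z_p·σ.
ln(12) = 2.485 and ln(19) = 2.944; z_{0.1} = -1.282, z_{0.72} = 0.5828.
σ = (2.944 − 2.485)/(0.5828 − (-1.282)) = 0.246.
μ = 2.485 − (-1.282)·0.246 = 2.801.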